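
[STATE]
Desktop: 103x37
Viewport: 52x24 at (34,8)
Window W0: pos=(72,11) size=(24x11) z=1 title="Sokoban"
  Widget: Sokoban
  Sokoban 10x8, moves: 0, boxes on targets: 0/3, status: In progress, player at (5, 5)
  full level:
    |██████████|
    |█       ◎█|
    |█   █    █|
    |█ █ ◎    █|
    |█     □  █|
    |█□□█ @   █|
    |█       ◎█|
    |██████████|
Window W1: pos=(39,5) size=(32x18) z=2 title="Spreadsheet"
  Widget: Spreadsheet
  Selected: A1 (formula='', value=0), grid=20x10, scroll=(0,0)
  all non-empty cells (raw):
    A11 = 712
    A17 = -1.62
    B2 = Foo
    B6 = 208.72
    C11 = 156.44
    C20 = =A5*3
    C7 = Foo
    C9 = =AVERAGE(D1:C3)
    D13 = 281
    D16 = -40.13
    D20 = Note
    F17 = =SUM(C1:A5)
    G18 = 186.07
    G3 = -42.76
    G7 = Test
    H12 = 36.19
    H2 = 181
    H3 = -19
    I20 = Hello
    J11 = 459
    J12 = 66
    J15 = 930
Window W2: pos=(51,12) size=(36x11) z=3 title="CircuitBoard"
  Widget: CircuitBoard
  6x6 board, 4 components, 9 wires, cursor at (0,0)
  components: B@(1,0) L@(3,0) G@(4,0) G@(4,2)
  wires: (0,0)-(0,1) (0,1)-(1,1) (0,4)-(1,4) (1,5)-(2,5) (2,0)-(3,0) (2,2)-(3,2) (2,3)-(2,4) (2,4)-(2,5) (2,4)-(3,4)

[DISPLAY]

     ┃A1:                           ┃               
     ┃       A       B       C      ┃               
     ┃------------------------------┃               
     ┃  1      [0]       0       0  ┃ ┏━━━━━━━━━━━━━
     ┃  2        ┏━━━━━━━━━━━━━━━━━━━━━━━━━━━━━━━━━━
     ┃  3        ┃ CircuitBoard                     
     ┃  4        ┠──────────────────────────────────
     ┃  5        ┃   0 1 2 3 4 5                    
     ┃  6        ┃0  [.]─ ·           ·             
     ┃  7        ┃        │           │             
     ┃  8        ┃1   B   ·           ·   ·         
     ┃  9        ┃                        │         
     ┃ 10        ┃2   ·       ·   · ─ · ─ ·         
     ┃ 11      71┃    │       │       │             
     ┗━━━━━━━━━━━┗━━━━━━━━━━━━━━━━━━━━━━━━━━━━━━━━━━
                                                    
                                                    
                                                    
                                                    
                                                    
                                                    
                                                    
                                                    
                                                    


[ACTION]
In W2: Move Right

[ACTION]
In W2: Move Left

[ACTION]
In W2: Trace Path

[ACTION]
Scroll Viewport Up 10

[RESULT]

                                                    
                                                    
                                                    
                                                    
                                                    
     ┏━━━━━━━━━━━━━━━━━━━━━━━━━━━━━━┓               
     ┃ Spreadsheet                  ┃               
     ┠──────────────────────────────┨               
     ┃A1:                           ┃               
     ┃       A       B       C      ┃               
     ┃------------------------------┃               
     ┃  1      [0]       0       0  ┃ ┏━━━━━━━━━━━━━
     ┃  2        ┏━━━━━━━━━━━━━━━━━━━━━━━━━━━━━━━━━━
     ┃  3        ┃ CircuitBoard                     
     ┃  4        ┠──────────────────────────────────
     ┃  5        ┃   0 1 2 3 4 5                    
     ┃  6        ┃0  [.]─ ·           ·             
     ┃  7        ┃        │           │             
     ┃  8        ┃1   B   ·           ·   ·         
     ┃  9        ┃                        │         
     ┃ 10        ┃2   ·       ·   · ─ · ─ ·         
     ┃ 11      71┃    │       │       │             
     ┗━━━━━━━━━━━┗━━━━━━━━━━━━━━━━━━━━━━━━━━━━━━━━━━
                                                    


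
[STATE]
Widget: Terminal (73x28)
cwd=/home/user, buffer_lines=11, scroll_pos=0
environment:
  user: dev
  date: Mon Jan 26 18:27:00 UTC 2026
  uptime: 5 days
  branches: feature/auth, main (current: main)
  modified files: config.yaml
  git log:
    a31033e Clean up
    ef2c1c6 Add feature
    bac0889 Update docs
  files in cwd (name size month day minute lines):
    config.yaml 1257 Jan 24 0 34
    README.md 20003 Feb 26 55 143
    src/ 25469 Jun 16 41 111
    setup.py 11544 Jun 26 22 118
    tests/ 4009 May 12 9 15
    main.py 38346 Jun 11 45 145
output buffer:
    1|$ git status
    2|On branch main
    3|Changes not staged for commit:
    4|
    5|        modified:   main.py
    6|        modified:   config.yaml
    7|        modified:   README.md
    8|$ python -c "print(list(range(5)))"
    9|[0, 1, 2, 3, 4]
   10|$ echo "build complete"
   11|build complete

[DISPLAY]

$ git status                                                             
On branch main                                                           
Changes not staged for commit:                                           
                                                                         
        modified:   main.py                                              
        modified:   config.yaml                                          
        modified:   README.md                                            
$ python -c "print(list(range(5)))"                                      
[0, 1, 2, 3, 4]                                                          
$ echo "build complete"                                                  
build complete                                                           
$ █                                                                      
                                                                         
                                                                         
                                                                         
                                                                         
                                                                         
                                                                         
                                                                         
                                                                         
                                                                         
                                                                         
                                                                         
                                                                         
                                                                         
                                                                         
                                                                         
                                                                         


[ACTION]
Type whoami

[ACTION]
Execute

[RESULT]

$ git status                                                             
On branch main                                                           
Changes not staged for commit:                                           
                                                                         
        modified:   main.py                                              
        modified:   config.yaml                                          
        modified:   README.md                                            
$ python -c "print(list(range(5)))"                                      
[0, 1, 2, 3, 4]                                                          
$ echo "build complete"                                                  
build complete                                                           
$ whoami                                                                 
dev                                                                      
$ █                                                                      
                                                                         
                                                                         
                                                                         
                                                                         
                                                                         
                                                                         
                                                                         
                                                                         
                                                                         
                                                                         
                                                                         
                                                                         
                                                                         
                                                                         


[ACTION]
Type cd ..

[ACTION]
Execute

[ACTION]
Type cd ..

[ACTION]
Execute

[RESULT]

$ git status                                                             
On branch main                                                           
Changes not staged for commit:                                           
                                                                         
        modified:   main.py                                              
        modified:   config.yaml                                          
        modified:   README.md                                            
$ python -c "print(list(range(5)))"                                      
[0, 1, 2, 3, 4]                                                          
$ echo "build complete"                                                  
build complete                                                           
$ whoami                                                                 
dev                                                                      
$ cd ..                                                                  
                                                                         
$ cd ..                                                                  
                                                                         
$ █                                                                      
                                                                         
                                                                         
                                                                         
                                                                         
                                                                         
                                                                         
                                                                         
                                                                         
                                                                         
                                                                         


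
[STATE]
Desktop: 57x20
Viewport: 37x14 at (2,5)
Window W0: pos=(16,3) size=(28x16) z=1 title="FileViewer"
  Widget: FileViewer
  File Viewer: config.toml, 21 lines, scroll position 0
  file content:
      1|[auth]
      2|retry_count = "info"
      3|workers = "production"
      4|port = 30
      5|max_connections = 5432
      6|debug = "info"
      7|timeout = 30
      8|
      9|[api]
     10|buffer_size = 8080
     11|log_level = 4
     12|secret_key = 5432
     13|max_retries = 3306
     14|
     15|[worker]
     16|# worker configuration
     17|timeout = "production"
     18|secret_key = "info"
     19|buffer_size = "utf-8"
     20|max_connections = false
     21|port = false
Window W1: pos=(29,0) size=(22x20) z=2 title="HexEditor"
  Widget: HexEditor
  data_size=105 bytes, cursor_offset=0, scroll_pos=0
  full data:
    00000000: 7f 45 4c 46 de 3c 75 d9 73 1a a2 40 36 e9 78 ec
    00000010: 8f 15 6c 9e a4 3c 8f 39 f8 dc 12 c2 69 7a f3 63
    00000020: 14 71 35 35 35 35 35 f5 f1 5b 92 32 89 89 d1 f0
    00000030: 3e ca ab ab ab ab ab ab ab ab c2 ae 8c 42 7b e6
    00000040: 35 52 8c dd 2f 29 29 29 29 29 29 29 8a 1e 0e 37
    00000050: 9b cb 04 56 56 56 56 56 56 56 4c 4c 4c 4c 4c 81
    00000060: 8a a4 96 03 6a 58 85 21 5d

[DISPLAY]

              ┠────────────┃00000020 
              ┃[auth]      ┃00000030 
              ┃retry_count ┃00000040 
              ┃workers = "p┃00000050 
              ┃port = 30   ┃00000060 
              ┃max_connecti┃         
              ┃debug = "inf┃         
              ┃timeout = 30┃         
              ┃            ┃         
              ┃[api]       ┃         
              ┃buffer_size ┃         
              ┃log_level = ┃         
              ┃secret_key =┃         
              ┗━━━━━━━━━━━━┃         


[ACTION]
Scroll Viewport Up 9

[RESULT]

                           ┏━━━━━━━━━
                           ┃ HexEdito
                           ┠─────────
              ┏━━━━━━━━━━━━┃00000000 
              ┃ FileViewer ┃00000010 
              ┠────────────┃00000020 
              ┃[auth]      ┃00000030 
              ┃retry_count ┃00000040 
              ┃workers = "p┃00000050 
              ┃port = 30   ┃00000060 
              ┃max_connecti┃         
              ┃debug = "inf┃         
              ┃timeout = 30┃         
              ┃            ┃         


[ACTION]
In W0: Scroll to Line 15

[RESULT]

                           ┏━━━━━━━━━
                           ┃ HexEdito
                           ┠─────────
              ┏━━━━━━━━━━━━┃00000000 
              ┃ FileViewer ┃00000010 
              ┠────────────┃00000020 
              ┃buffer_size ┃00000030 
              ┃log_level = ┃00000040 
              ┃secret_key =┃00000050 
              ┃max_retries ┃00000060 
              ┃            ┃         
              ┃[worker]    ┃         
              ┃# worker con┃         
              ┃timeout = "p┃         


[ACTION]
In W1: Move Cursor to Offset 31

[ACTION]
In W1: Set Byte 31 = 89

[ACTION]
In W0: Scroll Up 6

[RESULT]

                           ┏━━━━━━━━━
                           ┃ HexEdito
                           ┠─────────
              ┏━━━━━━━━━━━━┃00000000 
              ┃ FileViewer ┃00000010 
              ┠────────────┃00000020 
              ┃port = 30   ┃00000030 
              ┃max_connecti┃00000040 
              ┃debug = "inf┃00000050 
              ┃timeout = 30┃00000060 
              ┃            ┃         
              ┃[api]       ┃         
              ┃buffer_size ┃         
              ┃log_level = ┃         


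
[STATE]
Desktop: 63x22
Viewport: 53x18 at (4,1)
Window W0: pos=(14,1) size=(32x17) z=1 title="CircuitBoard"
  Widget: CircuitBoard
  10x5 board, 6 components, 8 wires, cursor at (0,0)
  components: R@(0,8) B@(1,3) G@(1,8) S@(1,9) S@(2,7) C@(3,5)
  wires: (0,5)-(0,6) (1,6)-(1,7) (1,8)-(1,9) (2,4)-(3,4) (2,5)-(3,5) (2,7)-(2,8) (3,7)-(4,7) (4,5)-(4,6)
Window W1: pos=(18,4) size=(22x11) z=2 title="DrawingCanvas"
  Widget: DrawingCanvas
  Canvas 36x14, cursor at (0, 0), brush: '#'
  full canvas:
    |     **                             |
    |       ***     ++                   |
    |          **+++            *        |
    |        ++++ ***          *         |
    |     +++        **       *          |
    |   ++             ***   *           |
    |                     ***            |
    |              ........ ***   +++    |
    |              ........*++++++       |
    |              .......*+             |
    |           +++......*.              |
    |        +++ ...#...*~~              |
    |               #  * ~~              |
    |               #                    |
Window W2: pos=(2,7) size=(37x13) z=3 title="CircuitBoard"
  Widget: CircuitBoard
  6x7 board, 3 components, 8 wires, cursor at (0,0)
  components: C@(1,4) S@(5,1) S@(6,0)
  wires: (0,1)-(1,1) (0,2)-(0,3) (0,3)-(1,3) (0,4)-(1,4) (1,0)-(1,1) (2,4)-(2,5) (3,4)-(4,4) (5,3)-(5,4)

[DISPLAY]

          ┏━━━━━━━━━━━━━━━━━━━━━━━━━━━━━━┓           
          ┃ CircuitBoard                 ┃           
          ┠──────────────────────────────┨           
          ┃   ┏━━━━━━━━━━━━━━━━━━━━┓     ┃           
          ┃0  ┃ DrawingCanvas      ┃ ─ · ┃           
          ┃   ┠────────────────────┨     ┃           
━━━━━━━━━━━━━━━━━━━━━━━━━━━━━━━━━━┓┃   · ┃           
CircuitBoard                      ┃┃     ┃           
──────────────────────────────────┨┃     ┃           
  0 1 2 3 4 5                     ┃┃     ┃           
  [.]  ·   · ─ ·   ·              ┃┃     ┃           
       │       │   │              ┃┃     ┃           
   · ─ ·       ·   C              ┃┃ ─ · ┃           
                                  ┃┛     ┃           
                   · ─ ·          ┃      ┃           
                                  ┃      ┃           
                   ·              ┃━━━━━━┛           
                   │              ┃                  


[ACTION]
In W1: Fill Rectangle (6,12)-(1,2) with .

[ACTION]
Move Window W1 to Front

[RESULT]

          ┏━━━━━━━━━━━━━━━━━━━━━━━━━━━━━━┓           
          ┃ CircuitBoard                 ┃           
          ┠──────────────────────────────┨           
          ┃   ┏━━━━━━━━━━━━━━━━━━━━┓     ┃           
          ┃0  ┃ DrawingCanvas      ┃ ─ · ┃           
          ┃   ┠────────────────────┨     ┃           
━━━━━━━━━━━━━━┃+    **             ┃   · ┃           
CircuitBoard  ┃  ...........  ++   ┃     ┃           
──────────────┃  ...........++     ┃     ┃           
  0 1 2 3 4 5 ┃  ...........***    ┃     ┃           
  [.]  ·   · ─┃  ...........   **  ┃     ┃           
       │      ┃  ...........     **┃     ┃           
   · ─ ·      ┃  ...........       ┃ ─ · ┃           
              ┗━━━━━━━━━━━━━━━━━━━━┛     ┃           
                   · ─ ·          ┃      ┃           
                                  ┃      ┃           
                   ·              ┃━━━━━━┛           
                   │              ┃                  


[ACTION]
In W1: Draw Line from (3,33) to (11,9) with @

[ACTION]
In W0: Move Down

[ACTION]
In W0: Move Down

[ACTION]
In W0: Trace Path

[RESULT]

          ┏━━━━━━━━━━━━━━━━━━━━━━━━━━━━━━┓           
          ┃ CircuitBoard                 ┃           
          ┠──────────────────────────────┨           
          ┃   ┏━━━━━━━━━━━━━━━━━━━━┓     ┃           
          ┃0  ┃ DrawingCanvas      ┃ ─ · ┃           
          ┃   ┠────────────────────┨     ┃           
━━━━━━━━━━━━━━┃+    **             ┃   · ┃           
CircuitBoard  ┃  ...........  ++   ┃     ┃           
──────────────┃  ...........++     ┃     ┃           
  0 1 2 3 4 5 ┃  ...........***    ┃     ┃           
  [.]  ·   · ─┃  ...........   **  ┃     ┃           
       │      ┃  ...........     **┃     ┃           
   · ─ ·      ┃  ...........       ┃ ─ · ┃           
              ┗━━━━━━━━━━━━━━━━━━━━┛conne┃           
                   · ─ ·          ┃      ┃           
                                  ┃      ┃           
                   ·              ┃━━━━━━┛           
                   │              ┃                  


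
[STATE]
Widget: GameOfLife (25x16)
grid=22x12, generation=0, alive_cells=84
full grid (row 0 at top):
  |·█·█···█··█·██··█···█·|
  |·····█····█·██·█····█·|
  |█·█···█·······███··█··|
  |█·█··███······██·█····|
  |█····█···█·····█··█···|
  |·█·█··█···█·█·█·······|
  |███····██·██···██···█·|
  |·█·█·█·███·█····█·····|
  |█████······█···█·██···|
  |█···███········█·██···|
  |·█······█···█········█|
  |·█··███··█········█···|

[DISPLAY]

Gen: 0                   
·█·█···█··█·██··█···█·   
·····█····█·██·█····█·   
█·█···█·······███··█··   
█·█··███······██·█····   
█····█···█·····█··█···   
·█·█··█···█·█·█·······   
███····██·██···██···█·   
·█·█·█·███·█····█·····   
█████······█···█·██···   
█···███········█·██···   
·█······█···█········█   
·█··███··█········█···   
                         
                         
                         


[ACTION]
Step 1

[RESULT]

Gen: 1                   
············███·······   
·██···█·····█······██·   
·······█··············   
█····█·█·········██···   
█·█·██·█·····█·██·····   
······███·█···█·█·····   
█··██·······█··██·····   
······██·█·██·········   
█······██·█····█··█···   
█···██···········██···   
██·····█·········██···   
·····█················   
                         
                         
                         


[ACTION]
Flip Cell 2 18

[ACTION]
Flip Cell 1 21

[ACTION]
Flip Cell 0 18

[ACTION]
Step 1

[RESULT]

Gen: 2                   
············██·····██·   
············█·····███·   
·█·····█·········██·█·   
·█··██·██·······███···   
·█··██········███·····   
·█····███····██··█····   
·····█···██·██·██·····   
······██·████··██·····   
·····█·█████·····██···   
█·····███·······█··█··   
██··███··········██···   
······················   
                         
                         
                         


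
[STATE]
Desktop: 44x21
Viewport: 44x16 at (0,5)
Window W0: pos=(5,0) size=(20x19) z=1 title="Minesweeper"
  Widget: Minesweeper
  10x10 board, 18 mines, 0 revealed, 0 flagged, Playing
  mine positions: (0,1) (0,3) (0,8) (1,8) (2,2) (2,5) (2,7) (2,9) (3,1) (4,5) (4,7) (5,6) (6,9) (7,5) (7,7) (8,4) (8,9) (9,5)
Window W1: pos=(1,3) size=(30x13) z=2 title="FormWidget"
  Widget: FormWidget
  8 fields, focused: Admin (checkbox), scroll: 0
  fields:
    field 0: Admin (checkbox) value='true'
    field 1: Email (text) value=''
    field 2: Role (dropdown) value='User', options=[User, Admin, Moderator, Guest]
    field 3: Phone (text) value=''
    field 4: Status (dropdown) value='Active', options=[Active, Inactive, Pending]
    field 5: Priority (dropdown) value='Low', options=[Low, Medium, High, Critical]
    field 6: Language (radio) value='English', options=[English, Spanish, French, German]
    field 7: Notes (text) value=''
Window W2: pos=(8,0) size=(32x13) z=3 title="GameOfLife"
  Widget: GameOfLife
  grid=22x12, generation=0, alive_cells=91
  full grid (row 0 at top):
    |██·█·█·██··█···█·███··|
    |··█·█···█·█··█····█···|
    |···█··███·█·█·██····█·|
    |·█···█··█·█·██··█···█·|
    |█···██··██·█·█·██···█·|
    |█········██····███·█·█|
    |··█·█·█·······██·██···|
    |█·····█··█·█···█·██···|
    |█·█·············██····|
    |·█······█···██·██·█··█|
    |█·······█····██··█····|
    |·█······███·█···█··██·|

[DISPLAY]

 ┠──────┃·█···█··█·█·██··█···█·        ┃    
 ┃> Admi┃█···██··██·█·█·██···█·        ┃    
 ┃  Emai┃█········██····███·█·█        ┃    
 ┃  Role┃··█·█·█·······██·██···        ┃    
 ┃  Phon┃█·····█··█·█···█·██···        ┃    
 ┃  Stat┃█·█·············██····        ┃    
 ┃  Prio┃·█······█···██·██·█··█        ┃    
 ┃  Lang┗━━━━━━━━━━━━━━━━━━━━━━━━━━━━━━┛    
 ┃  Notes:      [            ]┃             
 ┃                            ┃             
 ┗━━━━━━━━━━━━━━━━━━━━━━━━━━━━┛             
     ┃                  ┃                   
     ┃                  ┃                   
     ┗━━━━━━━━━━━━━━━━━━┛                   
                                            
                                            


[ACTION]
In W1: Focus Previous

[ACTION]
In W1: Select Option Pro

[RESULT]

 ┠──────┃·█···█··█·█·██··█···█·        ┃    
 ┃  Admi┃█···██··██·█·█·██···█·        ┃    
 ┃  Emai┃█········██····███·█·█        ┃    
 ┃  Role┃··█·█·█·······██·██···        ┃    
 ┃  Phon┃█·····█··█·█···█·██···        ┃    
 ┃  Stat┃█·█·············██····        ┃    
 ┃  Prio┃·█······█···██·██·█··█        ┃    
 ┃  Lang┗━━━━━━━━━━━━━━━━━━━━━━━━━━━━━━┛    
 ┃> Notes:      [            ]┃             
 ┃                            ┃             
 ┗━━━━━━━━━━━━━━━━━━━━━━━━━━━━┛             
     ┃                  ┃                   
     ┃                  ┃                   
     ┗━━━━━━━━━━━━━━━━━━┛                   
                                            
                                            


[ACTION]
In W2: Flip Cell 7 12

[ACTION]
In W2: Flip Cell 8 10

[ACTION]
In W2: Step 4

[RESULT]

 ┠──────┃·███··██·····███·█·█··        ┃    
 ┃  Admi┃█████·······█·██·█··█·        ┃    
 ┃  Emai┃██·····█····█··█·█··█·        ┃    
 ┃  Role┃·████···█······█···██·        ┃    
 ┃  Phon┃···█······███···█·····        ┃    
 ┃  Stat┃·········█··█···██····        ┃    
 ┃  Prio┃········██·█···███····        ┃    
 ┃  Lang┗━━━━━━━━━━━━━━━━━━━━━━━━━━━━━━┛    
 ┃> Notes:      [            ]┃             
 ┃                            ┃             
 ┗━━━━━━━━━━━━━━━━━━━━━━━━━━━━┛             
     ┃                  ┃                   
     ┃                  ┃                   
     ┗━━━━━━━━━━━━━━━━━━┛                   
                                            
                                            


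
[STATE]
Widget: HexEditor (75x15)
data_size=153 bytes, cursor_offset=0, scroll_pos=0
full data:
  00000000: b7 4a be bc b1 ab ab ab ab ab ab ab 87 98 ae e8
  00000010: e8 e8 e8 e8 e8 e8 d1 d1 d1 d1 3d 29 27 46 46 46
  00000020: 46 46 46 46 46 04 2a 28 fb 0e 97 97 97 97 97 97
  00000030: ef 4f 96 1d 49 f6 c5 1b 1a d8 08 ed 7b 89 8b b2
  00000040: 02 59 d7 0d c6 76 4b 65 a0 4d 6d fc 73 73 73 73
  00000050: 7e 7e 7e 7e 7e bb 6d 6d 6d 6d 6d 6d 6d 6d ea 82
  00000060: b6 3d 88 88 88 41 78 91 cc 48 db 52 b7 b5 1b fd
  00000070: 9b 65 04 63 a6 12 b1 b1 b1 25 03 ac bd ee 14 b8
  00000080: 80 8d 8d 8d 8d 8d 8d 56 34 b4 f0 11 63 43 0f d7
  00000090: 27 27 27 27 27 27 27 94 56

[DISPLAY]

00000000  B7 4a be bc b1 ab ab ab  ab ab ab ab 87 98 ae e8  |.J............
00000010  e8 e8 e8 e8 e8 e8 d1 d1  d1 d1 3d 29 27 46 46 46  |..........=)'F
00000020  46 46 46 46 46 04 2a 28  fb 0e 97 97 97 97 97 97  |FFFFF.*(......
00000030  ef 4f 96 1d 49 f6 c5 1b  1a d8 08 ed 7b 89 8b b2  |.O..I.......{.
00000040  02 59 d7 0d c6 76 4b 65  a0 4d 6d fc 73 73 73 73  |.Y...vKe.Mm.ss
00000050  7e 7e 7e 7e 7e bb 6d 6d  6d 6d 6d 6d 6d 6d ea 82  |~~~~~.mmmmmmmm
00000060  b6 3d 88 88 88 41 78 91  cc 48 db 52 b7 b5 1b fd  |.=...Ax..H.R..
00000070  9b 65 04 63 a6 12 b1 b1  b1 25 03 ac bd ee 14 b8  |.e.c.....%....
00000080  80 8d 8d 8d 8d 8d 8d 56  34 b4 f0 11 63 43 0f d7  |.......V4...cC
00000090  27 27 27 27 27 27 27 94  56                       |'''''''.V     
                                                                           
                                                                           
                                                                           
                                                                           
                                                                           


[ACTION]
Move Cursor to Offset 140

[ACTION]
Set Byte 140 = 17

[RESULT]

00000000  b7 4a be bc b1 ab ab ab  ab ab ab ab 87 98 ae e8  |.J............
00000010  e8 e8 e8 e8 e8 e8 d1 d1  d1 d1 3d 29 27 46 46 46  |..........=)'F
00000020  46 46 46 46 46 04 2a 28  fb 0e 97 97 97 97 97 97  |FFFFF.*(......
00000030  ef 4f 96 1d 49 f6 c5 1b  1a d8 08 ed 7b 89 8b b2  |.O..I.......{.
00000040  02 59 d7 0d c6 76 4b 65  a0 4d 6d fc 73 73 73 73  |.Y...vKe.Mm.ss
00000050  7e 7e 7e 7e 7e bb 6d 6d  6d 6d 6d 6d 6d 6d ea 82  |~~~~~.mmmmmmmm
00000060  b6 3d 88 88 88 41 78 91  cc 48 db 52 b7 b5 1b fd  |.=...Ax..H.R..
00000070  9b 65 04 63 a6 12 b1 b1  b1 25 03 ac bd ee 14 b8  |.e.c.....%....
00000080  80 8d 8d 8d 8d 8d 8d 56  34 b4 f0 11 17 43 0f d7  |.......V4....C
00000090  27 27 27 27 27 27 27 94  56                       |'''''''.V     
                                                                           
                                                                           
                                                                           
                                                                           
                                                                           


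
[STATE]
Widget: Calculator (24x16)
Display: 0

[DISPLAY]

                       0
┌───┬───┬───┬───┐       
│ 7 │ 8 │ 9 │ ÷ │       
├───┼───┼───┼───┤       
│ 4 │ 5 │ 6 │ × │       
├───┼───┼───┼───┤       
│ 1 │ 2 │ 3 │ - │       
├───┼───┼───┼───┤       
│ 0 │ . │ = │ + │       
├───┼───┼───┼───┤       
│ C │ MC│ MR│ M+│       
└───┴───┴───┴───┘       
                        
                        
                        
                        


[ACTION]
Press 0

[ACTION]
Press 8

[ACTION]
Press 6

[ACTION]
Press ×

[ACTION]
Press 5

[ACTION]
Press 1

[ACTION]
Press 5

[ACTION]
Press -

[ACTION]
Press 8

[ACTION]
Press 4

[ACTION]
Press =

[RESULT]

                   44206
┌───┬───┬───┬───┐       
│ 7 │ 8 │ 9 │ ÷ │       
├───┼───┼───┼───┤       
│ 4 │ 5 │ 6 │ × │       
├───┼───┼───┼───┤       
│ 1 │ 2 │ 3 │ - │       
├───┼───┼───┼───┤       
│ 0 │ . │ = │ + │       
├───┼───┼───┼───┤       
│ C │ MC│ MR│ M+│       
└───┴───┴───┴───┘       
                        
                        
                        
                        


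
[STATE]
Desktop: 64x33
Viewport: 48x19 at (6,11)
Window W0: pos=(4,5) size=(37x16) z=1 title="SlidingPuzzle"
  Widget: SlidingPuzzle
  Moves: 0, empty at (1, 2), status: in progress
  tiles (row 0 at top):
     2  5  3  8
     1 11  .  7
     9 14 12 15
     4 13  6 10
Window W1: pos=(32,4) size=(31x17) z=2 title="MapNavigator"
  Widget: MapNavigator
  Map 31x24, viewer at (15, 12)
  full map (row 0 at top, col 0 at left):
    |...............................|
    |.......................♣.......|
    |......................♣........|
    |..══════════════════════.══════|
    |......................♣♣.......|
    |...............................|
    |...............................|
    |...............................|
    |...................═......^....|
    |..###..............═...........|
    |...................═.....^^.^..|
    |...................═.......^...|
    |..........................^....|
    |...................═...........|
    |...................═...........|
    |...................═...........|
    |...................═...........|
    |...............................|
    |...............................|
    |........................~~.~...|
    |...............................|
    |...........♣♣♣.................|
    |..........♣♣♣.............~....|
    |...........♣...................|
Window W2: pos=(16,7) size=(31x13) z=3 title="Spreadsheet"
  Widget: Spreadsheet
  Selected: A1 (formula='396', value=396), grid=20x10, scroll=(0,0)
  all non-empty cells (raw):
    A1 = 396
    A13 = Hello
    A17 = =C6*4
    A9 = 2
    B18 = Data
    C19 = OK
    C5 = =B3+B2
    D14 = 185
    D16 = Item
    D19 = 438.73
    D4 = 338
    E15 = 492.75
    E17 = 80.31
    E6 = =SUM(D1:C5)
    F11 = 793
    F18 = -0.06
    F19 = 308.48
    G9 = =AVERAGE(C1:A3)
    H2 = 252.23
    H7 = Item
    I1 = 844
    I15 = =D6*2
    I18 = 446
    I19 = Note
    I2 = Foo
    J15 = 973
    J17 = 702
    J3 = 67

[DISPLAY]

  1 │ 11 │┃       A       B       C     ┃....═..
────┼────┼┃-----------------------------┃....═..
  9 │ 14 │┃  1    [396]       0       0 ┃@......
────┼────┼┃  2        0       0       0 ┃....═..
  4 │ 13 │┃  3        0       0       0 ┃....═..
────┴────┴┃  4        0       0       0 ┃....═..
oves: 0   ┃  5        0       0       0 ┃....═..
          ┃  6        0       0       0 ┃.......
          ┗━━━━━━━━━━━━━━━━━━━━━━━━━━━━━┛.......
━━━━━━━━━━━━━━━━━━━━━━━━━━┗━━━━━━━━━━━━━━━━━━━━━
                                                
                                                
                                                
                                                
                                                
                                                
                                                
                                                
                                                


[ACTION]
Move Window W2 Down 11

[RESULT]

  1 │ 11 │    │  7 │      ┃..................═..
────┼────┼────┼────┤      ┃..................═..
  9 │ 14 │ 12 │ 15 │      ┃..............@......
────┼────┼────┼────┤      ┃..................═..
  4 │ 13 │  6 │ 10 │      ┃..................═..
────┴────┴────┴────┘      ┃..................═..
oves: 0                   ┃..................═..
          ┏━━━━━━━━━━━━━━━━━━━━━━━━━━━━━┓.......
          ┃ Spreadsheet                 ┃.......
━━━━━━━━━━┠─────────────────────────────┨━━━━━━━
          ┃A1: 396                      ┃       
          ┃       A       B       C     ┃       
          ┃-----------------------------┃       
          ┃  1    [396]       0       0 ┃       
          ┃  2        0       0       0 ┃       
          ┃  3        0       0       0 ┃       
          ┃  4        0       0       0 ┃       
          ┃  5        0       0       0 ┃       
          ┃  6        0       0       0 ┃       


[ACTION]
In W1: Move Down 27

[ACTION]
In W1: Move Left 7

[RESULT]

  1 │ 11 │    │  7 │      ┃      ...........♣♣♣.
────┼────┼────┼────┤      ┃      ..........♣♣♣..
  9 │ 14 │ 12 │ 15 │      ┃      ........@..♣...
────┼────┼────┼────┤      ┃                     
  4 │ 13 │  6 │ 10 │      ┃                     
────┴────┴────┴────┘      ┃                     
oves: 0                   ┃                     
          ┏━━━━━━━━━━━━━━━━━━━━━━━━━━━━━┓       
          ┃ Spreadsheet                 ┃       
━━━━━━━━━━┠─────────────────────────────┨━━━━━━━
          ┃A1: 396                      ┃       
          ┃       A       B       C     ┃       
          ┃-----------------------------┃       
          ┃  1    [396]       0       0 ┃       
          ┃  2        0       0       0 ┃       
          ┃  3        0       0       0 ┃       
          ┃  4        0       0       0 ┃       
          ┃  5        0       0       0 ┃       
          ┃  6        0       0       0 ┃       
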